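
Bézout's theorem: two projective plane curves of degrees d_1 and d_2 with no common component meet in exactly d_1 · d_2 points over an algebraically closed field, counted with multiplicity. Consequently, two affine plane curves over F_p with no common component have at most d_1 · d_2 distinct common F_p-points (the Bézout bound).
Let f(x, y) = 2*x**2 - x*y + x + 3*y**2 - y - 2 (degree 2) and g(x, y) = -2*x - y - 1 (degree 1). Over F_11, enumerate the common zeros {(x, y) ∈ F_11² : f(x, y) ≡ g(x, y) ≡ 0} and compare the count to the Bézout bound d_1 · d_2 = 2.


Common zeros: ∅; count = 0; Bézout bound = 2.

deg(f) = 2, deg(g) = 1, so Bézout bound = 2.
Scan x ∈ F_11. For each x, list the y ∈ F_11 with f(x, y) ≡ 0 and those with g(x, y) ≡ 0 (mod 11); the common zeros in that column are the intersection.
  x = 0: f ≡ 0 at y ∈ {1, 3}; g ≡ 0 at y ∈ {10}; common: ∅.
  x = 1: f ≡ 0 at y ∈ {3, 5}; g ≡ 0 at y ∈ {8}; common: ∅.
  x = 2: f ≡ 0 at y ∈ {4, 8}; g ≡ 0 at y ∈ {6}; common: ∅.
  x = 3: f ≡ 0 at y ∈ ∅; g ≡ 0 at y ∈ {4}; common: ∅.
  x = 4: f ≡ 0 at y ∈ ∅; g ≡ 0 at y ∈ {2}; common: ∅.
  x = 5: f ≡ 0 at y ∈ {4, 9}; g ≡ 0 at y ∈ {0}; common: ∅.
  x = 6: f ≡ 0 at y ∈ ∅; g ≡ 0 at y ∈ {9}; common: ∅.
  x = 7: f ≡ 0 at y ∈ {2, 8}; g ≡ 0 at y ∈ {7}; common: ∅.
  x = 8: f ≡ 0 at y ∈ ∅; g ≡ 0 at y ∈ {5}; common: ∅.
  x = 9: f ≡ 0 at y ∈ ∅; g ≡ 0 at y ∈ {3}; common: ∅.
  x = 10: f ≡ 0 at y ∈ {2, 9}; g ≡ 0 at y ∈ {1}; common: ∅.
Collecting: common zeros = ∅, so the count is 0.
Comparison with the Bézout bound: 0 ≤ 2 = deg(f)·deg(g), as expected for curves with no common component (the affine F_11-count falls short of the bound because intersections may lie at infinity, over extension fields, or carry multiplicity).


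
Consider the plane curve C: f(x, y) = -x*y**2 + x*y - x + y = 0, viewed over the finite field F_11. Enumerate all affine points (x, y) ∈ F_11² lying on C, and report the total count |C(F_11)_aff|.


Affine F_11-points: {(0, 0), (1, 1), (2, 3), (2, 4), (4, 7), (4, 8), (6, 5), (6, 9), (7, 10), (8, 2), (8, 6)}; count = 11.

For each of the 121 pairs (x, y) ∈ F_11², evaluate f(x, y) mod 11. Record the zeros.
  x = 0: [0↦0, 1↦1, 2↦2, 3↦3, 4↦4, 5↦5, 6↦6, 7↦7, 8↦8, 9↦9, 10↦10]  zeros at y ∈ {0}
  x = 1: [0↦10, 1↦0, 2↦10, 3↦7, 4↦2, 5↦6, 6↦8, 7↦8, 8↦6, 9↦2, 10↦7]  zeros at y ∈ {1}
  x = 2: [0↦9, 1↦10, 2↦7, 3↦0, 4↦0, 5↦7, 6↦10, 7↦9, 8↦4, 9↦6, 10↦4]  zeros at y ∈ {3, 4}
  x = 3: [0↦8, 1↦9, 2↦4, 3↦4, 4↦9, 5↦8, 6↦1, 7↦10, 8↦2, 9↦10, 10↦1]  zeros at y ∈ ∅
  x = 4: [0↦7, 1↦8, 2↦1, 3↦8, 4↦7, 5↦9, 6↦3, 7↦0, 8↦0, 9↦3, 10↦9]  zeros at y ∈ {7, 8}
  x = 5: [0↦6, 1↦7, 2↦9, 3↦1, 4↦5, 5↦10, 6↦5, 7↦1, 8↦9, 9↦7, 10↦6]  zeros at y ∈ ∅
  x = 6: [0↦5, 1↦6, 2↦6, 3↦5, 4↦3, 5↦0, 6↦7, 7↦2, 8↦7, 9↦0, 10↦3]  zeros at y ∈ {5, 9}
  x = 7: [0↦4, 1↦5, 2↦3, 3↦9, 4↦1, 5↦1, 6↦9, 7↦3, 8↦5, 9↦4, 10↦0]  zeros at y ∈ {10}
  x = 8: [0↦3, 1↦4, 2↦0, 3↦2, 4↦10, 5↦2, 6↦0, 7↦4, 8↦3, 9↦8, 10↦8]  zeros at y ∈ {2, 6}
  x = 9: [0↦2, 1↦3, 2↦8, 3↦6, 4↦8, 5↦3, 6↦2, 7↦5, 8↦1, 9↦1, 10↦5]  zeros at y ∈ ∅
  x = 10: [0↦1, 1↦2, 2↦5, 3↦10, 4↦6, 5↦4, 6↦4, 7↦6, 8↦10, 9↦5, 10↦2]  zeros at y ∈ ∅
Collecting zeros: affine points = {(0, 0), (1, 1), (2, 3), (2, 4), (4, 7), (4, 8), (6, 5), (6, 9), (7, 10), (8, 2), (8, 6)}.
Total count |C(F_11)_aff| = 11.


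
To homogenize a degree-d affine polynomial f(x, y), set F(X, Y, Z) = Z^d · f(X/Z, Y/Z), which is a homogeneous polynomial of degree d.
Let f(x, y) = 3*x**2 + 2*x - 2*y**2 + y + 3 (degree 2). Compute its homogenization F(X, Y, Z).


F(X, Y, Z) = 3*X**2 + 2*X*Z - 2*Y**2 + Y*Z + 3*Z**2

deg(f) = 2.
Substitute x = X/Z, y = Y/Z into f, then multiply by Z^2.
  monomial 3·x^2·y^0 ↦ 3·X^2·Y^0·Z^0.
  monomial 2·x^1·y^0 ↦ 2·X^1·Y^0·Z^1.
  monomial -2·x^0·y^2 ↦ -2·X^0·Y^2·Z^0.
  monomial 1·x^0·y^1 ↦ 1·X^0·Y^1·Z^1.
  monomial 3·x^0·y^0 ↦ 3·X^0·Y^0·Z^2.
Collecting: F(X, Y, Z) = 3*X**2 + 2*X*Z - 2*Y**2 + Y*Z + 3*Z**2.


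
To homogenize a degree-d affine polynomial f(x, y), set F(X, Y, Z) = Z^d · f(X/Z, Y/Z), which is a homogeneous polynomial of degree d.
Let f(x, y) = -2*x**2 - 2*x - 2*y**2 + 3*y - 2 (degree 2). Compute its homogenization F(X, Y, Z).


F(X, Y, Z) = -2*X**2 - 2*X*Z - 2*Y**2 + 3*Y*Z - 2*Z**2

deg(f) = 2.
Substitute x = X/Z, y = Y/Z into f, then multiply by Z^2.
  monomial -2·x^2·y^0 ↦ -2·X^2·Y^0·Z^0.
  monomial -2·x^1·y^0 ↦ -2·X^1·Y^0·Z^1.
  monomial -2·x^0·y^2 ↦ -2·X^0·Y^2·Z^0.
  monomial 3·x^0·y^1 ↦ 3·X^0·Y^1·Z^1.
  monomial -2·x^0·y^0 ↦ -2·X^0·Y^0·Z^2.
Collecting: F(X, Y, Z) = -2*X**2 - 2*X*Z - 2*Y**2 + 3*Y*Z - 2*Z**2.


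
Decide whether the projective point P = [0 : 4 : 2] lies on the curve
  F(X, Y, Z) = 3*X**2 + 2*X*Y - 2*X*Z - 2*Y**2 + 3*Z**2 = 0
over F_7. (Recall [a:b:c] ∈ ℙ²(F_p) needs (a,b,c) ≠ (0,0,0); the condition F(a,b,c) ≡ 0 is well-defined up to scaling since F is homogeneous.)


F(0,4,2) ≡ 1 (mod 7); P is NOT on the curve.

Evaluate F(0, 4, 2) term-by-term (mod 7).
  3*X**2 ↦ 3·0·1·1 = 0
  2*X*Y ↦ 2·0·4·1 = 0
  -2*X*Z ↦ -2·0·1·2 = 0
  -2*Y**2 ↦ -2·1·16·1 = -32
  3*Z**2 ↦ 3·1·1·4 = 12
Sum: F(0, 4, 2) = (0) + (0) + (0) + (-32) + (12) = -20.
Reducing mod 7: -20 ≡ 1 (mod 7).
Since F(a, b, c) ≡ 1 ≠ 0 (mod 7), P does NOT lie on the curve.


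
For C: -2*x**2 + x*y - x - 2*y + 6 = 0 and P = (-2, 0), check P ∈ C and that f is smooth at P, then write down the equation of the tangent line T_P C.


Tangent line at P: 7*x - 4*y + 14 = 0.

Step 1: f(-2, 0) = 0, so P lies on C.
Step 2: partial derivatives
  f_x(x, y) = -4*x + y - 1, f_y(x, y) = x - 2.
  f_x(P) = 7, f_y(P) = -4 (gradient nonzero, so P is smooth).
Step 3: tangent line at P: 7·(x − -2) + -4·(y − 0) = 0.
Expanding: 7*x - 4*y + 14 = 0.


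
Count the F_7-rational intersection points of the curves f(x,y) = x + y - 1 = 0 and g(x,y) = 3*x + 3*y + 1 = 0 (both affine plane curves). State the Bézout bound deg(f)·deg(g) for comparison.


Common zeros: ∅; count = 0; Bézout bound = 1.

deg(f) = 1, deg(g) = 1, so Bézout bound = 1.
Scan x ∈ F_7. For each x, list the y ∈ F_7 with f(x, y) ≡ 0 and those with g(x, y) ≡ 0 (mod 7); the common zeros in that column are the intersection.
  x = 0: f ≡ 0 at y ∈ {1}; g ≡ 0 at y ∈ {2}; common: ∅.
  x = 1: f ≡ 0 at y ∈ {0}; g ≡ 0 at y ∈ {1}; common: ∅.
  x = 2: f ≡ 0 at y ∈ {6}; g ≡ 0 at y ∈ {0}; common: ∅.
  x = 3: f ≡ 0 at y ∈ {5}; g ≡ 0 at y ∈ {6}; common: ∅.
  x = 4: f ≡ 0 at y ∈ {4}; g ≡ 0 at y ∈ {5}; common: ∅.
  x = 5: f ≡ 0 at y ∈ {3}; g ≡ 0 at y ∈ {4}; common: ∅.
  x = 6: f ≡ 0 at y ∈ {2}; g ≡ 0 at y ∈ {3}; common: ∅.
Collecting: common zeros = ∅, so the count is 0.
Comparison with the Bézout bound: 0 ≤ 1 = deg(f)·deg(g), as expected for curves with no common component (the affine F_7-count falls short of the bound because intersections may lie at infinity, over extension fields, or carry multiplicity).


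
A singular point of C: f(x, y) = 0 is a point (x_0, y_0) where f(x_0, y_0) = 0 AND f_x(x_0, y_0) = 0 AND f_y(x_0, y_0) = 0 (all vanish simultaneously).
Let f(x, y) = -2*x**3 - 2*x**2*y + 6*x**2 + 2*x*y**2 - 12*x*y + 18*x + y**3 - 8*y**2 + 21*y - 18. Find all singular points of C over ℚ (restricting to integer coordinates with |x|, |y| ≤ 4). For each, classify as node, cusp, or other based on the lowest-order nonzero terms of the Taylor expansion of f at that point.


Singular points: {(0, 3)}; classification: cusp.

Compute partial derivatives:
  f_x = -6*x**2 - 4*x*y + 12*x + 2*y**2 - 12*y + 18.
  f_y = -2*x**2 + 4*x*y - 12*x + 3*y**2 - 16*y + 21.
Scan x_0 ∈ {−4, ..., 4}. For each x_0, f_y(x_0, y) is a polynomial in y; find its integer roots y ∈ {−4, ..., 4}, then test f_x and f at those candidates.
  x = -4: f_y(-4, y) = 3*y**2 - 32*y + 37; no integer root y with |y| ≤ 4.
  x = -3: f_y(-3, y) = 3*y**2 - 28*y + 39; no integer root y with |y| ≤ 4.
  x = -2: f_y(-2, y) = 3*y**2 - 24*y + 37; no integer root y with |y| ≤ 4.
  x = -1: f_y(-1, y) = 3*y**2 - 20*y + 31; no integer root y with |y| ≤ 4.
  x = 0: f_y(0, y) = 3*y**2 - 16*y + 21; vanishes at y ∈ {3}. (0, 3): f_x = 0, f = 0 — SINGULAR.
  x = 1: f_y(1, y) = 3*y**2 - 12*y + 7; no integer root y with |y| ≤ 4.
  x = 2: f_y(2, y) = 3*y**2 - 8*y - 11; vanishes at y ∈ {-1}. (2, -1): f_x = 40 ≠ 0.
  x = 3: f_y(3, y) = 3*y**2 - 4*y - 33; no integer root y with |y| ≤ 4.
  x = 4: f_y(4, y) = 3*y**2 - 59; no integer root y with |y| ≤ 4.
Only singular point on the grid: (0, 3).
Classify: substitute x = 0 + u, y = 3 + v and expand: f = -2*u**3 - 2*u**2*v + 2*u*v**2 + v**3 + v**2.
No constant or linear terms (consistent with a singular point). Quadratic part: v**2. Cubic part: -2*u**3 - 2*u**2*v + 2*u*v**2 + v**3.
The quadratic part v**2 is a perfect square, so there is a single (double) tangent line v = 0, i.e. y = 3. Restricting the cubic part to that line (v = 0) leaves -2*u**3 ≠ 0, so f is not divisible by v and the branch is v² ≈ 2*u**3 to lowest order — this is a cusp.
Classification: cusp.


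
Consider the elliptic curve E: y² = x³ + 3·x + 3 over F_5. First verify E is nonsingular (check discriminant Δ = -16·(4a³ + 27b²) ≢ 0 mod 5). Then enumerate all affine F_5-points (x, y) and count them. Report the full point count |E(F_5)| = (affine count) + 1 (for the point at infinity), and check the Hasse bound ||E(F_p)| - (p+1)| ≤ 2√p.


Affine points = {(3, 2), (3, 3), (4, 2), (4, 3)}; affine count = 4; |E(F_5)| = 5.

Discriminant check: Δ ∝ 4a³ + 27b² = 4·3³ + 27·3² = 4·27 + 27·9 ≡ 1 (mod 5). Nonzero ⇒ E is nonsingular.
For each x ∈ F_5, compute rhs = x³ + 3·x + 3 mod 5, then count y ∈ F_5 with y² ≡ rhs.
  x = 0: rhs = 3, matching y values: none (0 points).
  x = 1: rhs = 2, matching y values: none (0 points).
  x = 2: rhs = 2, matching y values: none (0 points).
  x = 3: rhs = 4, matching y values: 2, 3 (2 points).
  x = 4: rhs = 4, matching y values: 2, 3 (2 points).
Total affine count: 4.
Full point count |E(F_5)| = 4 + 1 = 5.
Hasse bound: |5 − (5+1)| = |-1| = 1 ≤ 2√5 ≈ 4.4721 ✓.


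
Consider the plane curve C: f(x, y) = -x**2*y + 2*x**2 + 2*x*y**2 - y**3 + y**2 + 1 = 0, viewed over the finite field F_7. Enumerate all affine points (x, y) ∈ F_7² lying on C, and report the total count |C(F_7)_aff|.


Affine F_7-points: {(1, 3), (3, 2), (3, 3), (4, 4), (5, 4), (6, 1)}; count = 6.

For each of the 49 pairs (x, y) ∈ F_7², evaluate f(x, y) mod 7. Record the zeros.
  x = 0: [0↦1, 1↦1, 2↦4, 3↦4, 4↦2, 5↦6, 6↦3]  zeros at y ∈ ∅
  x = 1: [0↦3, 1↦4, 2↦5, 3↦0, 4↦4, 5↦4, 6↦1]  zeros at y ∈ {3}
  x = 2: [0↦2, 1↦2, 2↦6, 3↦1, 4↦2, 5↦3, 6↦5]  zeros at y ∈ ∅
  x = 3: [0↦5, 1↦2, 2↦0, 3↦0, 4↦3, 5↦3, 6↦1]  zeros at y ∈ {2, 3}
  x = 4: [0↦5, 1↦4, 2↦1, 3↦4, 4↦0, 5↦4, 6↦3]  zeros at y ∈ {4}
  x = 5: [0↦2, 1↦1, 2↦2, 3↦6, 4↦0, 5↦6, 6↦4]  zeros at y ∈ {4}
  x = 6: [0↦3, 1↦0, 2↦3, 3↦6, 4↦3, 5↦2, 6↦4]  zeros at y ∈ {1}
Collecting zeros: affine points = {(1, 3), (3, 2), (3, 3), (4, 4), (5, 4), (6, 1)}.
Total count |C(F_7)_aff| = 6.


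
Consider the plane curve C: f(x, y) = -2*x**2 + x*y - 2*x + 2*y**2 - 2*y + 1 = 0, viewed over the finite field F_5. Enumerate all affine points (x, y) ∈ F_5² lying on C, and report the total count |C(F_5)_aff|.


Affine F_5-points: {(0, 2), (0, 4), (1, 4), (3, 1), (4, 1), (4, 3)}; count = 6.

For each of the 25 pairs (x, y) ∈ F_5², evaluate f(x, y) mod 5. Record the zeros.
  x = 0: [0↦1, 1↦1, 2↦0, 3↦3, 4↦0]  zeros at y ∈ {2, 4}
  x = 1: [0↦2, 1↦3, 2↦3, 3↦2, 4↦0]  zeros at y ∈ {4}
  x = 2: [0↦4, 1↦1, 2↦2, 3↦2, 4↦1]  zeros at y ∈ ∅
  x = 3: [0↦2, 1↦0, 2↦2, 3↦3, 4↦3]  zeros at y ∈ {1}
  x = 4: [0↦1, 1↦0, 2↦3, 3↦0, 4↦1]  zeros at y ∈ {1, 3}
Collecting zeros: affine points = {(0, 2), (0, 4), (1, 4), (3, 1), (4, 1), (4, 3)}.
Total count |C(F_5)_aff| = 6.


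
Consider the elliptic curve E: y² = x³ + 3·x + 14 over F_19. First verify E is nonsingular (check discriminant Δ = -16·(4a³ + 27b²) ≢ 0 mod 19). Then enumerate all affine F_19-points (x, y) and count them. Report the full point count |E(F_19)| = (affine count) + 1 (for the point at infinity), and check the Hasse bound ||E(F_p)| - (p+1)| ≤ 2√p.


Affine points = {(2, 3), (2, 16), (6, 1), (6, 18), (7, 6), (7, 13), (12, 7), (12, 12), (14, 8), (14, 11), (16, 4), (16, 15), (17, 0)}; affine count = 13; |E(F_19)| = 14.

Discriminant check: Δ ∝ 4a³ + 27b² = 4·3³ + 27·14² = 4·27 + 27·196 ≡ 4 (mod 19). Nonzero ⇒ E is nonsingular.
For each x ∈ F_19, compute rhs = x³ + 3·x + 14 mod 19, then count y ∈ F_19 with y² ≡ rhs.
  x = 0: rhs = 14, matching y values: none (0 points).
  x = 1: rhs = 18, matching y values: none (0 points).
  x = 2: rhs = 9, matching y values: 3, 16 (2 points).
  x = 3: rhs = 12, matching y values: none (0 points).
  x = 4: rhs = 14, matching y values: none (0 points).
  x = 5: rhs = 2, matching y values: none (0 points).
  x = 6: rhs = 1, matching y values: 1, 18 (2 points).
  x = 7: rhs = 17, matching y values: 6, 13 (2 points).
  x = 8: rhs = 18, matching y values: none (0 points).
  x = 9: rhs = 10, matching y values: none (0 points).
  x = 10: rhs = 18, matching y values: none (0 points).
  x = 11: rhs = 10, matching y values: none (0 points).
  x = 12: rhs = 11, matching y values: 7, 12 (2 points).
  x = 13: rhs = 8, matching y values: none (0 points).
  x = 14: rhs = 7, matching y values: 8, 11 (2 points).
  x = 15: rhs = 14, matching y values: none (0 points).
  x = 16: rhs = 16, matching y values: 4, 15 (2 points).
  x = 17: rhs = 0, matching y values: 0 (1 points).
  x = 18: rhs = 10, matching y values: none (0 points).
Total affine count: 13.
Full point count |E(F_19)| = 13 + 1 = 14.
Hasse bound: |14 − (19+1)| = |-6| = 6 ≤ 2√19 ≈ 8.7178 ✓.


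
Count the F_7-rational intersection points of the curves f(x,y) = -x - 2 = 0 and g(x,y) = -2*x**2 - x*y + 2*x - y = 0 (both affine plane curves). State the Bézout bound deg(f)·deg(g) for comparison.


Common zeros: {(5, 5)}; count = 1; Bézout bound = 2.

deg(f) = 1, deg(g) = 2, so Bézout bound = 2.
Scan x ∈ F_7. For each x, list the y ∈ F_7 with f(x, y) ≡ 0 and those with g(x, y) ≡ 0 (mod 7); the common zeros in that column are the intersection.
  x = 0: f ≡ 0 at y ∈ ∅; g ≡ 0 at y ∈ {0}; common: ∅.
  x = 1: f ≡ 0 at y ∈ ∅; g ≡ 0 at y ∈ {0}; common: ∅.
  x = 2: f ≡ 0 at y ∈ ∅; g ≡ 0 at y ∈ {1}; common: ∅.
  x = 3: f ≡ 0 at y ∈ ∅; g ≡ 0 at y ∈ {4}; common: ∅.
  x = 4: f ≡ 0 at y ∈ ∅; g ≡ 0 at y ∈ {5}; common: ∅.
  x = 5: f ≡ 0 at y ∈ {0, 1, 2, 3, 4, 5, 6}; g ≡ 0 at y ∈ {5}; common: {5}.
  x = 6: f ≡ 0 at y ∈ ∅; g ≡ 0 at y ∈ ∅; common: ∅.
Collecting: common zeros = {(5, 5)}, so the count is 1.
Comparison with the Bézout bound: 1 ≤ 2 = deg(f)·deg(g), as expected for curves with no common component (the affine F_7-count falls short of the bound because intersections may lie at infinity, over extension fields, or carry multiplicity).


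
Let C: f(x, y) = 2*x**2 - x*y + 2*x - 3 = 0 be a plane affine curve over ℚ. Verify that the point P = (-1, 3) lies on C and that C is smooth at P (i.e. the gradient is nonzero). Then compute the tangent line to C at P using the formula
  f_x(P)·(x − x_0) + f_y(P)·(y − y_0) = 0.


Tangent line at P: -5*x + y - 8 = 0.

Step 1: f(-1, 3) = 0, so P lies on C.
Step 2: partial derivatives
  f_x(x, y) = 4*x - y + 2, f_y(x, y) = -x.
  f_x(P) = -5, f_y(P) = 1 (gradient nonzero, so P is smooth).
Step 3: tangent line at P: -5·(x − -1) + 1·(y − 3) = 0.
Expanding: -5*x + y - 8 = 0.


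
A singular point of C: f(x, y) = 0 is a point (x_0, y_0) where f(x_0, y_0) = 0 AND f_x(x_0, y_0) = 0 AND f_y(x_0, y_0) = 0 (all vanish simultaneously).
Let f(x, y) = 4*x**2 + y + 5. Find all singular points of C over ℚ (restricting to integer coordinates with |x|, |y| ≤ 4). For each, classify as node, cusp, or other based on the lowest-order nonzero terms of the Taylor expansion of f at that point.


No singular points in the scanned grid; C is smooth there.

Compute partial derivatives:
  f_x = 8*x.
  f_y = 1.
f_y = 1 is a nonzero constant, so f_y never vanishes: no point (x, y) can satisfy f = f_x = f_y = 0. In particular no (x, y) ∈ {−4, ..., 4}² is singular; the curve is smooth.


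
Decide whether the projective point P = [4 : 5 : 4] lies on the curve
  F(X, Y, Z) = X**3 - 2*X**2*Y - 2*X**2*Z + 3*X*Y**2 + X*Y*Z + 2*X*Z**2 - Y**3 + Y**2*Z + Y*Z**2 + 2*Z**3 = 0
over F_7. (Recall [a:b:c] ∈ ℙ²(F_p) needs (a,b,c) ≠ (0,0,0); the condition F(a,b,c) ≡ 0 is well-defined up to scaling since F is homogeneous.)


F(4,5,4) ≡ 5 (mod 7); P is NOT on the curve.

Evaluate F(4, 5, 4) term-by-term (mod 7).
  X**3 ↦ 1·64·1·1 = 64
  -2*X**2*Y ↦ -2·16·5·1 = -160
  -2*X**2*Z ↦ -2·16·1·4 = -128
  3*X*Y**2 ↦ 3·4·25·1 = 300
  X*Y*Z ↦ 1·4·5·4 = 80
  2*X*Z**2 ↦ 2·4·1·16 = 128
  -Y**3 ↦ -1·1·125·1 = -125
  Y**2*Z ↦ 1·1·25·4 = 100
  Y*Z**2 ↦ 1·1·5·16 = 80
  2*Z**3 ↦ 2·1·1·64 = 128
Sum: F(4, 5, 4) = (64) + (-160) + (-128) + (300) + (80) + (128) + (-125) + (100) + (80) + (128) = 467.
Reducing mod 7: 467 ≡ 5 (mod 7).
Since F(a, b, c) ≡ 5 ≠ 0 (mod 7), P does NOT lie on the curve.


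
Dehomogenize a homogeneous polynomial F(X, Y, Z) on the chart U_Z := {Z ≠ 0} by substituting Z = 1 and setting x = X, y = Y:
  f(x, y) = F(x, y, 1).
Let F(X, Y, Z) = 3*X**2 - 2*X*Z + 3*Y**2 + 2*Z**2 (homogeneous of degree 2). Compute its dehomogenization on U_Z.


f(x, y) = 3*x**2 - 2*x + 3*y**2 + 2

On U_Z we set Z = 1. Each monomial c·X^i·Y^j·Z^k in F becomes c·x^i·y^j·1^k = c·x^i·y^j.
Substituting Z = 1: F(X, Y, 1) = 3*x**2 - 2*x + 3*y**2 + 2.
Note: deg(f) ≤ deg(F) = 2; strict inequality happens when F is divisible by Z (lost terms).


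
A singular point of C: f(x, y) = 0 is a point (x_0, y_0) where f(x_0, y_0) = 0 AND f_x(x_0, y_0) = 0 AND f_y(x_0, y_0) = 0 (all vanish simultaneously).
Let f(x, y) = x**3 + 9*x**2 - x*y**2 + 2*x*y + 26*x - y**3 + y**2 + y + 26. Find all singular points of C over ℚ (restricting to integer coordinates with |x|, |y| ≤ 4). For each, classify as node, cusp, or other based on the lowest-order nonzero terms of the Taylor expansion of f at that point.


Singular points: {(-3, 1)}; classification: cusp.

Compute partial derivatives:
  f_x = 3*x**2 + 18*x - y**2 + 2*y + 26.
  f_y = -2*x*y + 2*x - 3*y**2 + 2*y + 1.
Scan x_0 ∈ {−4, ..., 4}. For each x_0, f_y(x_0, y) is a polynomial in y; find its integer roots y ∈ {−4, ..., 4}, then test f_x and f at those candidates.
  x = -4: f_y(-4, y) = -3*y**2 + 10*y - 7; vanishes at y ∈ {1}. (-4, 1): f_x = 3 ≠ 0.
  x = -3: f_y(-3, y) = -3*y**2 + 8*y - 5; vanishes at y ∈ {1}. (-3, 1): f_x = 0, f = 0 — SINGULAR.
  x = -2: f_y(-2, y) = -3*y**2 + 6*y - 3; vanishes at y ∈ {1}. (-2, 1): f_x = 3 ≠ 0.
  x = -1: f_y(-1, y) = -3*y**2 + 4*y - 1; vanishes at y ∈ {1}. (-1, 1): f_x = 12 ≠ 0.
  x = 0: f_y(0, y) = -3*y**2 + 2*y + 1; vanishes at y ∈ {1}. (0, 1): f_x = 27 ≠ 0.
  x = 1: f_y(1, y) = 3 - 3*y**2; vanishes at y ∈ {-1, 1}. (1, -1): f_x = 44 ≠ 0; (1, 1): f_x = 48 ≠ 0.
  x = 2: f_y(2, y) = -3*y**2 - 2*y + 5; vanishes at y ∈ {1}. (2, 1): f_x = 75 ≠ 0.
  x = 3: f_y(3, y) = -3*y**2 - 4*y + 7; vanishes at y ∈ {1}. (3, 1): f_x = 108 ≠ 0.
  x = 4: f_y(4, y) = -3*y**2 - 6*y + 9; vanishes at y ∈ {-3, 1}. (4, -3): f_x = 131 ≠ 0; (4, 1): f_x = 147 ≠ 0.
Only singular point on the grid: (-3, 1).
Classify: substitute x = -3 + u, y = 1 + v and expand: f = u**3 - u*v**2 - v**3 + v**2.
No constant or linear terms (consistent with a singular point). Quadratic part: v**2. Cubic part: u**3 - u*v**2 - v**3.
The quadratic part v**2 is a perfect square, so there is a single (double) tangent line v = 0, i.e. y = 1. Restricting the cubic part to that line (v = 0) leaves u**3 ≠ 0, so f is not divisible by v and the branch is v² ≈ -u**3 to lowest order — this is a cusp.
Classification: cusp.


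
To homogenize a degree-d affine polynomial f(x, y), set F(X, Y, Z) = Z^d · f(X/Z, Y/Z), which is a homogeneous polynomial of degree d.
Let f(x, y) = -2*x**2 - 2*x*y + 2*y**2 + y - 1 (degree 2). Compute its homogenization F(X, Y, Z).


F(X, Y, Z) = -2*X**2 - 2*X*Y + 2*Y**2 + Y*Z - Z**2

deg(f) = 2.
Substitute x = X/Z, y = Y/Z into f, then multiply by Z^2.
  monomial -2·x^2·y^0 ↦ -2·X^2·Y^0·Z^0.
  monomial -2·x^1·y^1 ↦ -2·X^1·Y^1·Z^0.
  monomial 2·x^0·y^2 ↦ 2·X^0·Y^2·Z^0.
  monomial 1·x^0·y^1 ↦ 1·X^0·Y^1·Z^1.
  monomial -1·x^0·y^0 ↦ -1·X^0·Y^0·Z^2.
Collecting: F(X, Y, Z) = -2*X**2 - 2*X*Y + 2*Y**2 + Y*Z - Z**2.


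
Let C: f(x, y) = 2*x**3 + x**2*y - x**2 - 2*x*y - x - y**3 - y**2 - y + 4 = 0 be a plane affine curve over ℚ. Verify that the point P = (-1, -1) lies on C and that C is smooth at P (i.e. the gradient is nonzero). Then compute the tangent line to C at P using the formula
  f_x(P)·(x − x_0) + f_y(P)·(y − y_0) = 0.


Tangent line at P: 11*x + y + 12 = 0.

Step 1: f(-1, -1) = 0, so P lies on C.
Step 2: partial derivatives
  f_x(x, y) = 6*x**2 + 2*x*y - 2*x - 2*y - 1, f_y(x, y) = x**2 - 2*x - 3*y**2 - 2*y - 1.
  f_x(P) = 11, f_y(P) = 1 (gradient nonzero, so P is smooth).
Step 3: tangent line at P: 11·(x − -1) + 1·(y − -1) = 0.
Expanding: 11*x + y + 12 = 0.


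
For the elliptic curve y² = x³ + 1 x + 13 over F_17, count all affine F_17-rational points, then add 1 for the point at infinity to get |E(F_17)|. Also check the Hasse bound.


Affine points = {(0, 8), (0, 9), (1, 7), (1, 10), (3, 3), (3, 14), (4, 8), (4, 9), (12, 6), (12, 11), (13, 8), (13, 9), (14, 0)}; affine count = 13; |E(F_17)| = 14.

Discriminant check: Δ ∝ 4a³ + 27b² = 4·1³ + 27·13² = 4·1 + 27·169 ≡ 11 (mod 17). Nonzero ⇒ E is nonsingular.
For each x ∈ F_17, compute rhs = x³ + 1·x + 13 mod 17, then count y ∈ F_17 with y² ≡ rhs.
  x = 0: rhs = 13, matching y values: 8, 9 (2 points).
  x = 1: rhs = 15, matching y values: 7, 10 (2 points).
  x = 2: rhs = 6, matching y values: none (0 points).
  x = 3: rhs = 9, matching y values: 3, 14 (2 points).
  x = 4: rhs = 13, matching y values: 8, 9 (2 points).
  x = 5: rhs = 7, matching y values: none (0 points).
  x = 6: rhs = 14, matching y values: none (0 points).
  x = 7: rhs = 6, matching y values: none (0 points).
  x = 8: rhs = 6, matching y values: none (0 points).
  x = 9: rhs = 3, matching y values: none (0 points).
  x = 10: rhs = 3, matching y values: none (0 points).
  x = 11: rhs = 12, matching y values: none (0 points).
  x = 12: rhs = 2, matching y values: 6, 11 (2 points).
  x = 13: rhs = 13, matching y values: 8, 9 (2 points).
  x = 14: rhs = 0, matching y values: 0 (1 points).
  x = 15: rhs = 3, matching y values: none (0 points).
  x = 16: rhs = 11, matching y values: none (0 points).
Total affine count: 13.
Full point count |E(F_17)| = 13 + 1 = 14.
Hasse bound: |14 − (17+1)| = |-4| = 4 ≤ 2√17 ≈ 8.2462 ✓.


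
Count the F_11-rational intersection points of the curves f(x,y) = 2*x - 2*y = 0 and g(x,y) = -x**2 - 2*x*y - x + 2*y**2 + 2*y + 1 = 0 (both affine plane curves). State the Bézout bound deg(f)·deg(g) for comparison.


Common zeros: {(4, 4), (8, 8)}; count = 2; Bézout bound = 2.

deg(f) = 1, deg(g) = 2, so Bézout bound = 2.
Scan x ∈ F_11. For each x, list the y ∈ F_11 with f(x, y) ≡ 0 and those with g(x, y) ≡ 0 (mod 11); the common zeros in that column are the intersection.
  x = 0: f ≡ 0 at y ∈ {0}; g ≡ 0 at y ∈ ∅; common: ∅.
  x = 1: f ≡ 0 at y ∈ {1}; g ≡ 0 at y ∈ ∅; common: ∅.
  x = 2: f ≡ 0 at y ∈ {2}; g ≡ 0 at y ∈ {6}; common: ∅.
  x = 3: f ≡ 0 at y ∈ {3}; g ≡ 0 at y ∈ {0, 2}; common: ∅.
  x = 4: f ≡ 0 at y ∈ {4}; g ≡ 0 at y ∈ {4, 10}; common: {4}.
  x = 5: f ≡ 0 at y ∈ {5}; g ≡ 0 at y ∈ ∅; common: ∅.
  x = 6: f ≡ 0 at y ∈ {6}; g ≡ 0 at y ∈ ∅; common: ∅.
  x = 7: f ≡ 0 at y ∈ {7}; g ≡ 0 at y ∈ {0, 6}; common: ∅.
  x = 8: f ≡ 0 at y ∈ {8}; g ≡ 0 at y ∈ {8, 10}; common: {8}.
  x = 9: f ≡ 0 at y ∈ {9}; g ≡ 0 at y ∈ {4}; common: ∅.
  x = 10: f ≡ 0 at y ∈ {10}; g ≡ 0 at y ∈ ∅; common: ∅.
Collecting: common zeros = {(4, 4), (8, 8)}, so the count is 2.
Comparison with the Bézout bound: 2 ≤ 2 = deg(f)·deg(g), as expected for curves with no common component (the bound is attained).


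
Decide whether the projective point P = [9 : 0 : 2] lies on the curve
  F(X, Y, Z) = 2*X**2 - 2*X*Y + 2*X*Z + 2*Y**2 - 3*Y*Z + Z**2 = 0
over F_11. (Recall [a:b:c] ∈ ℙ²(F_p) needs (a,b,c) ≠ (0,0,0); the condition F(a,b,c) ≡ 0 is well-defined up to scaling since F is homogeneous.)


F(9,0,2) ≡ 4 (mod 11); P is NOT on the curve.

Evaluate F(9, 0, 2) term-by-term (mod 11).
  2*X**2 ↦ 2·81·1·1 = 162
  -2*X*Y ↦ -2·9·0·1 = 0
  2*X*Z ↦ 2·9·1·2 = 36
  2*Y**2 ↦ 2·1·0·1 = 0
  -3*Y*Z ↦ -3·1·0·2 = 0
  Z**2 ↦ 1·1·1·4 = 4
Sum: F(9, 0, 2) = (162) + (0) + (36) + (0) + (0) + (4) = 202.
Reducing mod 11: 202 ≡ 4 (mod 11).
Since F(a, b, c) ≡ 4 ≠ 0 (mod 11), P does NOT lie on the curve.


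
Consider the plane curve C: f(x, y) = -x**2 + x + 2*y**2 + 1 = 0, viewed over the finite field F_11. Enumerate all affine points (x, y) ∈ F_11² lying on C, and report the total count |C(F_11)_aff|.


Affine F_11-points: {(0, 4), (0, 7), (1, 4), (1, 7), (4, 0), (5, 2), (5, 9), (6, 3), (6, 8), (7, 2), (7, 9), (8, 0)}; count = 12.

For each of the 121 pairs (x, y) ∈ F_11², evaluate f(x, y) mod 11. Record the zeros.
  x = 0: [0↦1, 1↦3, 2↦9, 3↦8, 4↦0, 5↦7, 6↦7, 7↦0, 8↦8, 9↦9, 10↦3]  zeros at y ∈ {4, 7}
  x = 1: [0↦1, 1↦3, 2↦9, 3↦8, 4↦0, 5↦7, 6↦7, 7↦0, 8↦8, 9↦9, 10↦3]  zeros at y ∈ {4, 7}
  x = 2: [0↦10, 1↦1, 2↦7, 3↦6, 4↦9, 5↦5, 6↦5, 7↦9, 8↦6, 9↦7, 10↦1]  zeros at y ∈ ∅
  x = 3: [0↦6, 1↦8, 2↦3, 3↦2, 4↦5, 5↦1, 6↦1, 7↦5, 8↦2, 9↦3, 10↦8]  zeros at y ∈ ∅
  x = 4: [0↦0, 1↦2, 2↦8, 3↦7, 4↦10, 5↦6, 6↦6, 7↦10, 8↦7, 9↦8, 10↦2]  zeros at y ∈ {0}
  x = 5: [0↦3, 1↦5, 2↦0, 3↦10, 4↦2, 5↦9, 6↦9, 7↦2, 8↦10, 9↦0, 10↦5]  zeros at y ∈ {2, 9}
  x = 6: [0↦4, 1↦6, 2↦1, 3↦0, 4↦3, 5↦10, 6↦10, 7↦3, 8↦0, 9↦1, 10↦6]  zeros at y ∈ {3, 8}
  x = 7: [0↦3, 1↦5, 2↦0, 3↦10, 4↦2, 5↦9, 6↦9, 7↦2, 8↦10, 9↦0, 10↦5]  zeros at y ∈ {2, 9}
  x = 8: [0↦0, 1↦2, 2↦8, 3↦7, 4↦10, 5↦6, 6↦6, 7↦10, 8↦7, 9↦8, 10↦2]  zeros at y ∈ {0}
  x = 9: [0↦6, 1↦8, 2↦3, 3↦2, 4↦5, 5↦1, 6↦1, 7↦5, 8↦2, 9↦3, 10↦8]  zeros at y ∈ ∅
  x = 10: [0↦10, 1↦1, 2↦7, 3↦6, 4↦9, 5↦5, 6↦5, 7↦9, 8↦6, 9↦7, 10↦1]  zeros at y ∈ ∅
Collecting zeros: affine points = {(0, 4), (0, 7), (1, 4), (1, 7), (4, 0), (5, 2), (5, 9), (6, 3), (6, 8), (7, 2), (7, 9), (8, 0)}.
Total count |C(F_11)_aff| = 12.


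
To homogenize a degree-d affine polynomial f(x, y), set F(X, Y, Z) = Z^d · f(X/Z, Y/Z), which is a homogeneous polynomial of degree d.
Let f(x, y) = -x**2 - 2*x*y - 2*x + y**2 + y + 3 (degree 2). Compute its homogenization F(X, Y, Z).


F(X, Y, Z) = -X**2 - 2*X*Y - 2*X*Z + Y**2 + Y*Z + 3*Z**2

deg(f) = 2.
Substitute x = X/Z, y = Y/Z into f, then multiply by Z^2.
  monomial -1·x^2·y^0 ↦ -1·X^2·Y^0·Z^0.
  monomial -2·x^1·y^1 ↦ -2·X^1·Y^1·Z^0.
  monomial -2·x^1·y^0 ↦ -2·X^1·Y^0·Z^1.
  monomial 1·x^0·y^2 ↦ 1·X^0·Y^2·Z^0.
  monomial 1·x^0·y^1 ↦ 1·X^0·Y^1·Z^1.
  monomial 3·x^0·y^0 ↦ 3·X^0·Y^0·Z^2.
Collecting: F(X, Y, Z) = -X**2 - 2*X*Y - 2*X*Z + Y**2 + Y*Z + 3*Z**2.


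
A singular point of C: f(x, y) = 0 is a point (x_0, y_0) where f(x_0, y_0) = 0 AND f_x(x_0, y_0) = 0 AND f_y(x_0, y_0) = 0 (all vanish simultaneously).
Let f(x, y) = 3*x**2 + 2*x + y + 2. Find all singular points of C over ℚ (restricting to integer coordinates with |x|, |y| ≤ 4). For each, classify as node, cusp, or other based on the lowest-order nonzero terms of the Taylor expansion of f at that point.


No singular points in the scanned grid; C is smooth there.

Compute partial derivatives:
  f_x = 6*x + 2.
  f_y = 1.
f_y = 1 is a nonzero constant, so f_y never vanishes: no point (x, y) can satisfy f = f_x = f_y = 0. In particular no (x, y) ∈ {−4, ..., 4}² is singular; the curve is smooth.


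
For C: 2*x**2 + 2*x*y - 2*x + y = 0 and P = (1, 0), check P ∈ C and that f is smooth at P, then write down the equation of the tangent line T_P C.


Tangent line at P: 2*x + 3*y - 2 = 0.

Step 1: f(1, 0) = 0, so P lies on C.
Step 2: partial derivatives
  f_x(x, y) = 4*x + 2*y - 2, f_y(x, y) = 2*x + 1.
  f_x(P) = 2, f_y(P) = 3 (gradient nonzero, so P is smooth).
Step 3: tangent line at P: 2·(x − 1) + 3·(y − 0) = 0.
Expanding: 2*x + 3*y - 2 = 0.


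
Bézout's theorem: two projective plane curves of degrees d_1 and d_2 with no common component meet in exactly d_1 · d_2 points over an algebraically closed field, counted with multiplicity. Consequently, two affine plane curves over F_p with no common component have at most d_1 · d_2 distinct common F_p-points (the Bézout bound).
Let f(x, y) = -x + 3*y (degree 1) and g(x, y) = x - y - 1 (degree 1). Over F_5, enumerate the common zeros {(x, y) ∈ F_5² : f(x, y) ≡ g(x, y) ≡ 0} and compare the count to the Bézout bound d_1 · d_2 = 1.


Common zeros: {(4, 3)}; count = 1; Bézout bound = 1.

deg(f) = 1, deg(g) = 1, so Bézout bound = 1.
Scan x ∈ F_5. For each x, list the y ∈ F_5 with f(x, y) ≡ 0 and those with g(x, y) ≡ 0 (mod 5); the common zeros in that column are the intersection.
  x = 0: f ≡ 0 at y ∈ {0}; g ≡ 0 at y ∈ {4}; common: ∅.
  x = 1: f ≡ 0 at y ∈ {2}; g ≡ 0 at y ∈ {0}; common: ∅.
  x = 2: f ≡ 0 at y ∈ {4}; g ≡ 0 at y ∈ {1}; common: ∅.
  x = 3: f ≡ 0 at y ∈ {1}; g ≡ 0 at y ∈ {2}; common: ∅.
  x = 4: f ≡ 0 at y ∈ {3}; g ≡ 0 at y ∈ {3}; common: {3}.
Collecting: common zeros = {(4, 3)}, so the count is 1.
Comparison with the Bézout bound: 1 ≤ 1 = deg(f)·deg(g), as expected for curves with no common component (the bound is attained).


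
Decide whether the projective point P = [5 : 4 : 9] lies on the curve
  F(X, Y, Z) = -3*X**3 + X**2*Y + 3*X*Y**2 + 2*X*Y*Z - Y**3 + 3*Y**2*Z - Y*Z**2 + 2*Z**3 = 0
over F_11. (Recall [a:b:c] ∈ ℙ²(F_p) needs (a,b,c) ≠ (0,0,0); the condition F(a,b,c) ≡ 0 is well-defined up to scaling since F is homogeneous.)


F(5,4,9) ≡ 1 (mod 11); P is NOT on the curve.

Evaluate F(5, 4, 9) term-by-term (mod 11).
  -3*X**3 ↦ -3·125·1·1 = -375
  X**2*Y ↦ 1·25·4·1 = 100
  3*X*Y**2 ↦ 3·5·16·1 = 240
  2*X*Y*Z ↦ 2·5·4·9 = 360
  -Y**3 ↦ -1·1·64·1 = -64
  3*Y**2*Z ↦ 3·1·16·9 = 432
  -Y*Z**2 ↦ -1·1·4·81 = -324
  2*Z**3 ↦ 2·1·1·729 = 1458
Sum: F(5, 4, 9) = (-375) + (100) + (240) + (360) + (-64) + (432) + (-324) + (1458) = 1827.
Reducing mod 11: 1827 ≡ 1 (mod 11).
Since F(a, b, c) ≡ 1 ≠ 0 (mod 11), P does NOT lie on the curve.


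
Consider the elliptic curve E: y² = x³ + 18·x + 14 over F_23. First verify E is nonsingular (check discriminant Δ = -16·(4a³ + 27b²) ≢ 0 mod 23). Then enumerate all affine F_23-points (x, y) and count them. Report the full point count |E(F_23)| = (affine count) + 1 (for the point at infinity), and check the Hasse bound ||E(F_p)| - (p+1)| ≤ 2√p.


Affine points = {(2, 9), (2, 14), (3, 7), (3, 16), (4, 9), (4, 14), (6, 4), (6, 19), (7, 0), (8, 7), (8, 16), (9, 10), (9, 13), (11, 5), (11, 18), (12, 7), (12, 16), (15, 5), (15, 18), (17, 9), (17, 14), (18, 11), (18, 12), (19, 4), (19, 19), (20, 5), (20, 18), (21, 4), (21, 19), (22, 8), (22, 15)}; affine count = 31; |E(F_23)| = 32.

Discriminant check: Δ ∝ 4a³ + 27b² = 4·18³ + 27·14² = 4·5832 + 27·196 ≡ 8 (mod 23). Nonzero ⇒ E is nonsingular.
For each x ∈ F_23, compute rhs = x³ + 18·x + 14 mod 23, then count y ∈ F_23 with y² ≡ rhs.
  x = 0: rhs = 14, matching y values: none (0 points).
  x = 1: rhs = 10, matching y values: none (0 points).
  x = 2: rhs = 12, matching y values: 9, 14 (2 points).
  x = 3: rhs = 3, matching y values: 7, 16 (2 points).
  x = 4: rhs = 12, matching y values: 9, 14 (2 points).
  x = 5: rhs = 22, matching y values: none (0 points).
  x = 6: rhs = 16, matching y values: 4, 19 (2 points).
  x = 7: rhs = 0, matching y values: 0 (1 points).
  x = 8: rhs = 3, matching y values: 7, 16 (2 points).
  x = 9: rhs = 8, matching y values: 10, 13 (2 points).
  x = 10: rhs = 21, matching y values: none (0 points).
  x = 11: rhs = 2, matching y values: 5, 18 (2 points).
  x = 12: rhs = 3, matching y values: 7, 16 (2 points).
  x = 13: rhs = 7, matching y values: none (0 points).
  x = 14: rhs = 20, matching y values: none (0 points).
  x = 15: rhs = 2, matching y values: 5, 18 (2 points).
  x = 16: rhs = 5, matching y values: none (0 points).
  x = 17: rhs = 12, matching y values: 9, 14 (2 points).
  x = 18: rhs = 6, matching y values: 11, 12 (2 points).
  x = 19: rhs = 16, matching y values: 4, 19 (2 points).
  x = 20: rhs = 2, matching y values: 5, 18 (2 points).
  x = 21: rhs = 16, matching y values: 4, 19 (2 points).
  x = 22: rhs = 18, matching y values: 8, 15 (2 points).
Total affine count: 31.
Full point count |E(F_23)| = 31 + 1 = 32.
Hasse bound: |32 − (23+1)| = |8| = 8 ≤ 2√23 ≈ 9.5917 ✓.


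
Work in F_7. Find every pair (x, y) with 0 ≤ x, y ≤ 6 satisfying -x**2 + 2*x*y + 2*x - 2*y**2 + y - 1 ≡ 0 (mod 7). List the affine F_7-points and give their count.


Affine F_7-points: {(0, 2), (1, 0), (1, 5), (4, 3), (4, 5), (5, 1), (6, 1), (6, 2)}; count = 8.

For each of the 49 pairs (x, y) ∈ F_7², evaluate f(x, y) mod 7. Record the zeros.
  x = 0: [0↦6, 1↦5, 2↦0, 3↦5, 4↦6, 5↦3, 6↦3]  zeros at y ∈ {2}
  x = 1: [0↦0, 1↦1, 2↦5, 3↦5, 4↦1, 5↦0, 6↦2]  zeros at y ∈ {0, 5}
  x = 2: [0↦6, 1↦2, 2↦1, 3↦3, 4↦1, 5↦2, 6↦6]  zeros at y ∈ ∅
  x = 3: [0↦3, 1↦1, 2↦2, 3↦6, 4↦6, 5↦2, 6↦1]  zeros at y ∈ ∅
  x = 4: [0↦5, 1↦5, 2↦1, 3↦0, 4↦2, 5↦0, 6↦1]  zeros at y ∈ {3, 5}
  x = 5: [0↦5, 1↦0, 2↦5, 3↦6, 4↦3, 5↦3, 6↦6]  zeros at y ∈ {1}
  x = 6: [0↦3, 1↦0, 2↦0, 3↦3, 4↦2, 5↦4, 6↦2]  zeros at y ∈ {1, 2}
Collecting zeros: affine points = {(0, 2), (1, 0), (1, 5), (4, 3), (4, 5), (5, 1), (6, 1), (6, 2)}.
Total count |C(F_7)_aff| = 8.


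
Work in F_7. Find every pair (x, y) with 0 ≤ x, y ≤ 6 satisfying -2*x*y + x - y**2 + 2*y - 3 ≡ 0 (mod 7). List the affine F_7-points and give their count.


Affine F_7-points: {(2, 6), (3, 0), (3, 3), (5, 1), (5, 5), (6, 2)}; count = 6.

For each of the 49 pairs (x, y) ∈ F_7², evaluate f(x, y) mod 7. Record the zeros.
  x = 0: [0↦4, 1↦5, 2↦4, 3↦1, 4↦3, 5↦3, 6↦1]  zeros at y ∈ ∅
  x = 1: [0↦5, 1↦4, 2↦1, 3↦3, 4↦3, 5↦1, 6↦4]  zeros at y ∈ ∅
  x = 2: [0↦6, 1↦3, 2↦5, 3↦5, 4↦3, 5↦6, 6↦0]  zeros at y ∈ {6}
  x = 3: [0↦0, 1↦2, 2↦2, 3↦0, 4↦3, 5↦4, 6↦3]  zeros at y ∈ {0, 3}
  x = 4: [0↦1, 1↦1, 2↦6, 3↦2, 4↦3, 5↦2, 6↦6]  zeros at y ∈ ∅
  x = 5: [0↦2, 1↦0, 2↦3, 3↦4, 4↦3, 5↦0, 6↦2]  zeros at y ∈ {1, 5}
  x = 6: [0↦3, 1↦6, 2↦0, 3↦6, 4↦3, 5↦5, 6↦5]  zeros at y ∈ {2}
Collecting zeros: affine points = {(2, 6), (3, 0), (3, 3), (5, 1), (5, 5), (6, 2)}.
Total count |C(F_7)_aff| = 6.


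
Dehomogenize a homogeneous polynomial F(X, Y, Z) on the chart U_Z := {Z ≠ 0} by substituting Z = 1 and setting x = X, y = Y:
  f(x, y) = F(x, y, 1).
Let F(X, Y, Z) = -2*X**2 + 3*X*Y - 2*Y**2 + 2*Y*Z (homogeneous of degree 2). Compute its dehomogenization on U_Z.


f(x, y) = -2*x**2 + 3*x*y - 2*y**2 + 2*y

On U_Z we set Z = 1. Each monomial c·X^i·Y^j·Z^k in F becomes c·x^i·y^j·1^k = c·x^i·y^j.
Substituting Z = 1: F(X, Y, 1) = -2*x**2 + 3*x*y - 2*y**2 + 2*y.
Note: deg(f) ≤ deg(F) = 2; strict inequality happens when F is divisible by Z (lost terms).


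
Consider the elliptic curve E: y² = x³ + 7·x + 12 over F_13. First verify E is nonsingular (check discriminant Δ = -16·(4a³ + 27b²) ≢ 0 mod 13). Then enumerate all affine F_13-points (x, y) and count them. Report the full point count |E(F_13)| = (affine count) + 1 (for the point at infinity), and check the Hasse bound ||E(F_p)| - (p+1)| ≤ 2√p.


Affine points = {(0, 5), (0, 8), (4, 0), (5, 4), (5, 9), (6, 6), (6, 7), (7, 1), (7, 12), (10, 4), (10, 9), (11, 4), (11, 9), (12, 2), (12, 11)}; affine count = 15; |E(F_13)| = 16.

Discriminant check: Δ ∝ 4a³ + 27b² = 4·7³ + 27·12² = 4·343 + 27·144 ≡ 8 (mod 13). Nonzero ⇒ E is nonsingular.
For each x ∈ F_13, compute rhs = x³ + 7·x + 12 mod 13, then count y ∈ F_13 with y² ≡ rhs.
  x = 0: rhs = 12, matching y values: 5, 8 (2 points).
  x = 1: rhs = 7, matching y values: none (0 points).
  x = 2: rhs = 8, matching y values: none (0 points).
  x = 3: rhs = 8, matching y values: none (0 points).
  x = 4: rhs = 0, matching y values: 0 (1 points).
  x = 5: rhs = 3, matching y values: 4, 9 (2 points).
  x = 6: rhs = 10, matching y values: 6, 7 (2 points).
  x = 7: rhs = 1, matching y values: 1, 12 (2 points).
  x = 8: rhs = 8, matching y values: none (0 points).
  x = 9: rhs = 11, matching y values: none (0 points).
  x = 10: rhs = 3, matching y values: 4, 9 (2 points).
  x = 11: rhs = 3, matching y values: 4, 9 (2 points).
  x = 12: rhs = 4, matching y values: 2, 11 (2 points).
Total affine count: 15.
Full point count |E(F_13)| = 15 + 1 = 16.
Hasse bound: |16 − (13+1)| = |2| = 2 ≤ 2√13 ≈ 7.2111 ✓.


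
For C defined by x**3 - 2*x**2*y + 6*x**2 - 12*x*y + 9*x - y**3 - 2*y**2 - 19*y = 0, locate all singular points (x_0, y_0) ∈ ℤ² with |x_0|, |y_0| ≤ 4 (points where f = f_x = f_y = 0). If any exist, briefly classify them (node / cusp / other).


Singular points: {(-3, -1)}; classification: node.

Compute partial derivatives:
  f_x = 3*x**2 - 4*x*y + 12*x - 12*y + 9.
  f_y = -2*x**2 - 12*x - 3*y**2 - 4*y - 19.
Scan x_0 ∈ {−4, ..., 4}. For each x_0, f_y(x_0, y) is a polynomial in y; find its integer roots y ∈ {−4, ..., 4}, then test f_x and f at those candidates.
  x = -4: f_y(-4, y) = -3*y**2 - 4*y - 3; no integer root y with |y| ≤ 4.
  x = -3: f_y(-3, y) = -3*y**2 - 4*y - 1; vanishes at y ∈ {-1}. (-3, -1): f_x = 0, f = 0 — SINGULAR.
  x = -2: f_y(-2, y) = -3*y**2 - 4*y - 3; no integer root y with |y| ≤ 4.
  x = -1: f_y(-1, y) = -3*y**2 - 4*y - 9; no integer root y with |y| ≤ 4.
  x = 0: f_y(0, y) = -3*y**2 - 4*y - 19; no integer root y with |y| ≤ 4.
  x = 1: f_y(1, y) = -3*y**2 - 4*y - 33; no integer root y with |y| ≤ 4.
  x = 2: f_y(2, y) = -3*y**2 - 4*y - 51; no integer root y with |y| ≤ 4.
  x = 3: f_y(3, y) = -3*y**2 - 4*y - 73; no integer root y with |y| ≤ 4.
  x = 4: f_y(4, y) = -3*y**2 - 4*y - 99; no integer root y with |y| ≤ 4.
Only singular point on the grid: (-3, -1).
Classify: substitute x = -3 + u, y = -1 + v and expand: f = u**3 - 2*u**2*v - u**2 - v**3 + v**2.
No constant or linear terms (consistent with a singular point). Quadratic part: -u**2 + v**2. Cubic part: u**3 - 2*u**2*v - v**3.
The quadratic part v**2 - u**2 = (v − u)(v + u) splits into two distinct linear factors, so there are two distinct tangent lines y − -1 = ±(x − -3) — this is a node (ordinary double point).
Classification: node.


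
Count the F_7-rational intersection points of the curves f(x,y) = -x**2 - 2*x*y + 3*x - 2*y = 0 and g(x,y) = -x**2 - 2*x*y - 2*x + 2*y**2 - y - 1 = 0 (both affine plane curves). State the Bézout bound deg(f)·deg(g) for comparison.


Common zeros: ∅; count = 0; Bézout bound = 4.

deg(f) = 2, deg(g) = 2, so Bézout bound = 4.
Scan x ∈ F_7. For each x, list the y ∈ F_7 with f(x, y) ≡ 0 and those with g(x, y) ≡ 0 (mod 7); the common zeros in that column are the intersection.
  x = 0: f ≡ 0 at y ∈ {0}; g ≡ 0 at y ∈ {1, 3}; common: ∅.
  x = 1: f ≡ 0 at y ∈ {4}; g ≡ 0 at y ∈ ∅; common: ∅.
  x = 2: f ≡ 0 at y ∈ {5}; g ≡ 0 at y ∈ ∅; common: ∅.
  x = 3: f ≡ 0 at y ∈ {0}; g ≡ 0 at y ∈ {1, 6}; common: ∅.
  x = 4: f ≡ 0 at y ∈ {1}; g ≡ 0 at y ∈ {2, 6}; common: ∅.
  x = 5: f ≡ 0 at y ∈ {5}; g ≡ 0 at y ∈ ∅; common: ∅.
  x = 6: f ≡ 0 at y ∈ ∅; g ≡ 0 at y ∈ {0, 3}; common: ∅.
Collecting: common zeros = ∅, so the count is 0.
Comparison with the Bézout bound: 0 ≤ 4 = deg(f)·deg(g), as expected for curves with no common component (the affine F_7-count falls short of the bound because intersections may lie at infinity, over extension fields, or carry multiplicity).
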